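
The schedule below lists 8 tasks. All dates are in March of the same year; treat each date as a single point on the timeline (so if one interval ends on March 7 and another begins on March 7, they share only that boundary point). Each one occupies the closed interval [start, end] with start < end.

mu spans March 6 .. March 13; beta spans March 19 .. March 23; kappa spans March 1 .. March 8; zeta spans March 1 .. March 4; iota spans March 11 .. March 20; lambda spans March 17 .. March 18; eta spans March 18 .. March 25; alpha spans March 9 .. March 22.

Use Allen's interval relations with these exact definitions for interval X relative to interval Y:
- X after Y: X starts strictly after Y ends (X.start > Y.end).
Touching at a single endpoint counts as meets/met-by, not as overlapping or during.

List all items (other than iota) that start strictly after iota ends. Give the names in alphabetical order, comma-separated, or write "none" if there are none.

Target iota = [March 11, March 20].
alpha [March 9, March 22] → contains → no.
beta [March 19, March 23] → overlapped-by → no.
eta [March 18, March 25] → overlapped-by → no.
kappa [March 1, March 8] → before → no.
lambda [March 17, March 18] → during → no.
mu [March 6, March 13] → overlaps → no.
zeta [March 1, March 4] → before → no.
Result: none.

none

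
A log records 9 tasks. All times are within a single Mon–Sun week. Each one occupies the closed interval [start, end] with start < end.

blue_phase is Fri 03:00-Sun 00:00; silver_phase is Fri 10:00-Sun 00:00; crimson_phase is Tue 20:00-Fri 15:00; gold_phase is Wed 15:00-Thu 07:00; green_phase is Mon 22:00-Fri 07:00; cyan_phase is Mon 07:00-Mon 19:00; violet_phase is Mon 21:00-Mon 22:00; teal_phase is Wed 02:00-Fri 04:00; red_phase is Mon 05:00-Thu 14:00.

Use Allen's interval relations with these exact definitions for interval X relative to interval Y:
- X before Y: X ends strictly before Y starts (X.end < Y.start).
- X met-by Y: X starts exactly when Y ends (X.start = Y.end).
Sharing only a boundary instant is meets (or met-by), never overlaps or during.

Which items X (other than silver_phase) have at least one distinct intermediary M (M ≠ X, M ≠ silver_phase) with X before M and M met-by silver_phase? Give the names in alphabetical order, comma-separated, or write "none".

Target silver_phase = [Fri 10:00, Sun 00:00].
Intermediaries M with M met-by silver_phase: none.
Union: none.

none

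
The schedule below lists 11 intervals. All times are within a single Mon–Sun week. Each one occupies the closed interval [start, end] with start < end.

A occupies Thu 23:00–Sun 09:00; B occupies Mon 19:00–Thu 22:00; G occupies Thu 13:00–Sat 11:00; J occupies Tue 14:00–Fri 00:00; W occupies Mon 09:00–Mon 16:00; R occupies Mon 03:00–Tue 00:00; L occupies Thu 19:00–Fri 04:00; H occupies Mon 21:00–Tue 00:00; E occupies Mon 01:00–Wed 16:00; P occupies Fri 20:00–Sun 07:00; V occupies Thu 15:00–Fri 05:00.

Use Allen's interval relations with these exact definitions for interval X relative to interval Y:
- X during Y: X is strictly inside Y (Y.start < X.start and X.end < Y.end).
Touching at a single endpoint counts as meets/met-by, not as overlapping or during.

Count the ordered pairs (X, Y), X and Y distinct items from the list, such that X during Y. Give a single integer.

9

Checking all 110 ordered pairs for relation 'during'; matching pairs in alphabetical order:
(H, B): H during B ✓
(H, E): H during E ✓
(L, G): L during G ✓
(L, V): L during V ✓
(P, A): P during A ✓
(R, E): R during E ✓
(V, G): V during G ✓
(W, E): W during E ✓
(W, R): W during R ✓
Count: 9.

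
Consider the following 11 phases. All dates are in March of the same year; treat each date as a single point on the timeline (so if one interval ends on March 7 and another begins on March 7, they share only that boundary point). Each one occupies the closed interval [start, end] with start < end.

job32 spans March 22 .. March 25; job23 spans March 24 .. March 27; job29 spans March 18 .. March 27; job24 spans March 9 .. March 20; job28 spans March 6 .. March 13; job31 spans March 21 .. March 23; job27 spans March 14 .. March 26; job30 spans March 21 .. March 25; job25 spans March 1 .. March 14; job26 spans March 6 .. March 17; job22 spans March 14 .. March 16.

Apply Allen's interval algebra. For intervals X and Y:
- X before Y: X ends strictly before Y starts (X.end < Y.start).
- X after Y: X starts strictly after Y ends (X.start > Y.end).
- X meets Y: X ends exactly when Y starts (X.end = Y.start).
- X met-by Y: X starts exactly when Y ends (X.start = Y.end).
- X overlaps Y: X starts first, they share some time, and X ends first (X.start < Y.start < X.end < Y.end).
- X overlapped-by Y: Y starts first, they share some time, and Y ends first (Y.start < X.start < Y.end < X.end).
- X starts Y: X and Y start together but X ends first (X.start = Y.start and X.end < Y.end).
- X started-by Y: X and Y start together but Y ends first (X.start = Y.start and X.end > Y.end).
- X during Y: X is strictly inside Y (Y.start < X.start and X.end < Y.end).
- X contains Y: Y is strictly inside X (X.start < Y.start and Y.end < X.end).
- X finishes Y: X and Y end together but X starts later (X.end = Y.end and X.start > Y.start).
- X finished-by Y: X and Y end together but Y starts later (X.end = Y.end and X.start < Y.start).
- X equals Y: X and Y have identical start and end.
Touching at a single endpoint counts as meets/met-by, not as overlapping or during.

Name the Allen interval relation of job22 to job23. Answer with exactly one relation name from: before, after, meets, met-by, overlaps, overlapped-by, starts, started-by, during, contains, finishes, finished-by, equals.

before

job22 = [March 14, March 16]; job23 = [March 24, March 27].
Compare endpoints: job22.start < job23.start, job22.start < job23.end, job22.end < job23.start, job22.end < job23.end.
That pattern is 'before'.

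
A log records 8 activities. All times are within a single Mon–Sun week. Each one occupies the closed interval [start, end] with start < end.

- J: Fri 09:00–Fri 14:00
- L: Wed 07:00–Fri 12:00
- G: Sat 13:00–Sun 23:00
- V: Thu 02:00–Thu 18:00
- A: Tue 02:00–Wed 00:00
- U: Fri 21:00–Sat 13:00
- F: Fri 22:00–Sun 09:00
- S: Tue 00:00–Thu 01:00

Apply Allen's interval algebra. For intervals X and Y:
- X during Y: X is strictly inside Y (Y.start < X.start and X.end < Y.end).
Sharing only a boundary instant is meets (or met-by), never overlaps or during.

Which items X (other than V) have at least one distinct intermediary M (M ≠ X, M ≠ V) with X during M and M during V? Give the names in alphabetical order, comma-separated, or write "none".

Target V = [Thu 02:00, Thu 18:00].
Intermediaries M with M during V: none.
Union: none.

none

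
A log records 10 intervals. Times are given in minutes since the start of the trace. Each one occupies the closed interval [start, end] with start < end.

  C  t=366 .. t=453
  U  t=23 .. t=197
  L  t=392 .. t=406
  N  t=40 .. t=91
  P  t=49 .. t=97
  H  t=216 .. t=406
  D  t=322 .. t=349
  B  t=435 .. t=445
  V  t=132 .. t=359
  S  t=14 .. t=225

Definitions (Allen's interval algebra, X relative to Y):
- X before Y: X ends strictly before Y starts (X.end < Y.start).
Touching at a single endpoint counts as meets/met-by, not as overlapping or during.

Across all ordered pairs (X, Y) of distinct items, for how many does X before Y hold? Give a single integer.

Checking all 90 ordered pairs for relation 'before'; matching pairs in alphabetical order:
(D, B): D before B ✓
(D, C): D before C ✓
(D, L): D before L ✓
(H, B): H before B ✓
(L, B): L before B ✓
(N, B): N before B ✓
(N, C): N before C ✓
(N, D): N before D ✓
(N, H): N before H ✓
(N, L): N before L ✓
(N, V): N before V ✓
(P, B): P before B ✓
(P, C): P before C ✓
(P, D): P before D ✓
(P, H): P before H ✓
(P, L): P before L ✓
(P, V): P before V ✓
(S, B): S before B ✓
(S, C): S before C ✓
(S, D): S before D ✓
(S, L): S before L ✓
(U, B): U before B ✓
(U, C): U before C ✓
(U, D): U before D ✓
... plus 5 further pairs not listed.
Count: 29.

29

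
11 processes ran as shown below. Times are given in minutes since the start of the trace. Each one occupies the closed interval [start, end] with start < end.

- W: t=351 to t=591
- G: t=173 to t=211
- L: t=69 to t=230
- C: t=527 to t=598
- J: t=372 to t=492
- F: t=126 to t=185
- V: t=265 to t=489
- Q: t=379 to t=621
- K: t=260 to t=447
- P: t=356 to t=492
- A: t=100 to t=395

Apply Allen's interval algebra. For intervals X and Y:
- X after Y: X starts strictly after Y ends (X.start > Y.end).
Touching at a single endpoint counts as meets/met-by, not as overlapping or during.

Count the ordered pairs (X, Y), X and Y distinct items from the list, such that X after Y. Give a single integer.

26

Checking all 110 ordered pairs for relation 'after'; matching pairs in alphabetical order:
(C, A): C after A ✓
(C, F): C after F ✓
(C, G): C after G ✓
(C, J): C after J ✓
(C, K): C after K ✓
(C, L): C after L ✓
(C, P): C after P ✓
(C, V): C after V ✓
(J, F): J after F ✓
(J, G): J after G ✓
(J, L): J after L ✓
(K, F): K after F ✓
(K, G): K after G ✓
(K, L): K after L ✓
(P, F): P after F ✓
(P, G): P after G ✓
(P, L): P after L ✓
(Q, F): Q after F ✓
(Q, G): Q after G ✓
(Q, L): Q after L ✓
(V, F): V after F ✓
(V, G): V after G ✓
(V, L): V after L ✓
(W, F): W after F ✓
... plus 2 further pairs not listed.
Count: 26.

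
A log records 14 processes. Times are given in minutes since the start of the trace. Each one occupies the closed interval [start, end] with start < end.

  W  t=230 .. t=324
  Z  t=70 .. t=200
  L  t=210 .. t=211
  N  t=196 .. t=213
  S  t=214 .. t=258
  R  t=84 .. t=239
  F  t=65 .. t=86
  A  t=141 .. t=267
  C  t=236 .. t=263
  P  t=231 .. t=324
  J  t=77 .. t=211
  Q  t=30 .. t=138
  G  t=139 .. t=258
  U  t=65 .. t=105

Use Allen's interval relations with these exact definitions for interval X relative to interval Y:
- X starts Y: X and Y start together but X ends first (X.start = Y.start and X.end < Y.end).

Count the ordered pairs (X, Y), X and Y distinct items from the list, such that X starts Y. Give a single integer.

1

Checking all 182 ordered pairs for relation 'starts'; matching pairs in alphabetical order:
(F, U): F starts U ✓
Count: 1.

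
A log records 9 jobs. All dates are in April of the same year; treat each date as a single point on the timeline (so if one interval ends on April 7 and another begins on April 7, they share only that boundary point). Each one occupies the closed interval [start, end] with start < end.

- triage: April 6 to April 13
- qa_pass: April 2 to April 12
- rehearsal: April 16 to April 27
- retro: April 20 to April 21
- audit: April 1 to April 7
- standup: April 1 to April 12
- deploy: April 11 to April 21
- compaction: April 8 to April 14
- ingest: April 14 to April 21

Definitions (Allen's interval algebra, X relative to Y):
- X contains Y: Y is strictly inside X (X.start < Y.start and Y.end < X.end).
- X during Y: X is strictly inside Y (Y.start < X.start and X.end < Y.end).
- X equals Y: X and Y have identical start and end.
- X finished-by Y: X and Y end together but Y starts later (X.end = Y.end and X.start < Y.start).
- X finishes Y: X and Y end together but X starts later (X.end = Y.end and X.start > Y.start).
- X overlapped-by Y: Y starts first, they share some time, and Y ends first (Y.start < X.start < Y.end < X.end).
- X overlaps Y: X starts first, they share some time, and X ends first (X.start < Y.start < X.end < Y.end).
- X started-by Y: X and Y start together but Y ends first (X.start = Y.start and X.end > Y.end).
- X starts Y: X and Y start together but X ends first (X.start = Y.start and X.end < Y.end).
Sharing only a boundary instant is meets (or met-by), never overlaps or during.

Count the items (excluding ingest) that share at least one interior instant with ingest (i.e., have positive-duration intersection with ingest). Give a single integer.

Target ingest = [April 14, April 21].
audit [April 1, April 7] → before → no.
compaction [April 8, April 14] → meets → no.
deploy [April 11, April 21] → finished-by → counts.
qa_pass [April 2, April 12] → before → no.
rehearsal [April 16, April 27] → overlapped-by → counts.
retro [April 20, April 21] → finishes → counts.
standup [April 1, April 12] → before → no.
triage [April 6, April 13] → before → no.
Total: 3.

3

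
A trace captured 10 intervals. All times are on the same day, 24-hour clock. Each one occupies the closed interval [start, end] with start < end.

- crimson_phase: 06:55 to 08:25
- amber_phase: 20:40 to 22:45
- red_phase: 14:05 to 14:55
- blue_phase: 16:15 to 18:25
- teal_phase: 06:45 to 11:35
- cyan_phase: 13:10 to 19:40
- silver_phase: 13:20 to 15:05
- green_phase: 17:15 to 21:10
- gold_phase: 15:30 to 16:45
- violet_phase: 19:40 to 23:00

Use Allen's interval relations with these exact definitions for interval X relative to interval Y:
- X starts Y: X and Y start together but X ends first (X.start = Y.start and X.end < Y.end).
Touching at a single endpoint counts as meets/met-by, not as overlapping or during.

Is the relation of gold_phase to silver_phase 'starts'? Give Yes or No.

No

gold_phase = [15:30, 16:45], silver_phase = [13:20, 15:05].
Actual relation of gold_phase to silver_phase: after.
Asked whether 'starts' holds → No.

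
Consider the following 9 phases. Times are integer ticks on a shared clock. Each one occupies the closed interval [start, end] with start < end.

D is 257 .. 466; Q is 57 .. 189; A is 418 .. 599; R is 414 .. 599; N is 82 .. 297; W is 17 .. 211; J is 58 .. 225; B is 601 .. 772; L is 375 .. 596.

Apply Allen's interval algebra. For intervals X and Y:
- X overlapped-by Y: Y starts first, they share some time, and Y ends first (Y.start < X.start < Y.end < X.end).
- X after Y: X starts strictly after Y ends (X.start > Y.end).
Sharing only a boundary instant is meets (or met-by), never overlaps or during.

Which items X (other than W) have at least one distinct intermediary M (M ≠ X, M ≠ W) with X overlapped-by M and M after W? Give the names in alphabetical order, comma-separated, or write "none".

Target W = [17, 211].
Intermediaries M with M after W: A, B, D, L, R.
Via A — items with X overlapped-by A: none.
Via B — items with X overlapped-by B: none.
Via D — items with X overlapped-by D: A, L, R.
Via L — items with X overlapped-by L: A, R.
Via R — items with X overlapped-by R: none.
Union: A, L, R.

A, L, R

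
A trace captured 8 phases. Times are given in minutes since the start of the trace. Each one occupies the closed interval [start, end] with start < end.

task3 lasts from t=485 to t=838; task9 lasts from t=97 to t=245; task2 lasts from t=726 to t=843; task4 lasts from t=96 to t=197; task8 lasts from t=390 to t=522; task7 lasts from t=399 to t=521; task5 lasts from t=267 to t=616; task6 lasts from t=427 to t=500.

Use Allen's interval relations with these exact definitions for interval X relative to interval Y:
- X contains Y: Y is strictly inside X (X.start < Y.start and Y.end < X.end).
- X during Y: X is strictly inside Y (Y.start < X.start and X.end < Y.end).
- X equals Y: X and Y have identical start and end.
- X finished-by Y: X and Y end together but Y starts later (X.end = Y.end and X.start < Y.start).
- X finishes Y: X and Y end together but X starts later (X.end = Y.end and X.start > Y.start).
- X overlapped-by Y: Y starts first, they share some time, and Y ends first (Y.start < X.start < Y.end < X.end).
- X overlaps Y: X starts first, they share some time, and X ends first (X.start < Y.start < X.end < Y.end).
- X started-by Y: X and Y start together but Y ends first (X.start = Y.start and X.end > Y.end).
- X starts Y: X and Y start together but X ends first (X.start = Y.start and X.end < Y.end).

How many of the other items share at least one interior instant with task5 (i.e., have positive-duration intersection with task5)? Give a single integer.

4

Target task5 = [t=267, t=616].
task2 [t=726, t=843] → after → no.
task3 [t=485, t=838] → overlapped-by → counts.
task4 [t=96, t=197] → before → no.
task6 [t=427, t=500] → during → counts.
task7 [t=399, t=521] → during → counts.
task8 [t=390, t=522] → during → counts.
task9 [t=97, t=245] → before → no.
Total: 4.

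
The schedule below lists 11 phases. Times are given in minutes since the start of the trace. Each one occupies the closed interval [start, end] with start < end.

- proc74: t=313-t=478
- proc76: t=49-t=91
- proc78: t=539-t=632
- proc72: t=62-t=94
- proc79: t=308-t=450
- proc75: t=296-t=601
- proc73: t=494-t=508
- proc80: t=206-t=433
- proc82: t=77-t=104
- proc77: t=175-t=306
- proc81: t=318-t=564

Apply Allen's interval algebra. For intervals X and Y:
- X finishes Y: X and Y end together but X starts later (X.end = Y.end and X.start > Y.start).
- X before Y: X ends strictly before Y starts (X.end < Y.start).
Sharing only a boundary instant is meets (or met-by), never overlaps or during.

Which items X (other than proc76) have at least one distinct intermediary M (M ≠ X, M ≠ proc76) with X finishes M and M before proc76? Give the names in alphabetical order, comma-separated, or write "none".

Target proc76 = [t=49, t=91].
Intermediaries M with M before proc76: none.
Union: none.

none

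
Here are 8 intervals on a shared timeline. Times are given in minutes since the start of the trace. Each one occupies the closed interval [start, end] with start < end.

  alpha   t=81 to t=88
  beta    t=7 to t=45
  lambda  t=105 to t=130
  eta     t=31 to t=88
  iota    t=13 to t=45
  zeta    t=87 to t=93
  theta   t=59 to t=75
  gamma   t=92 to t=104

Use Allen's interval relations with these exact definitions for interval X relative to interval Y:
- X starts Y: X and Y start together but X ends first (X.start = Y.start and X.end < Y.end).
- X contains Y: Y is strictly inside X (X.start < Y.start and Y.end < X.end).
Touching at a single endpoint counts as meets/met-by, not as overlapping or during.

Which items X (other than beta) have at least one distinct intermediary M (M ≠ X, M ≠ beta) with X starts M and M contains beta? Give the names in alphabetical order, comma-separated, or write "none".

none

Target beta = [t=7, t=45].
Intermediaries M with M contains beta: none.
Union: none.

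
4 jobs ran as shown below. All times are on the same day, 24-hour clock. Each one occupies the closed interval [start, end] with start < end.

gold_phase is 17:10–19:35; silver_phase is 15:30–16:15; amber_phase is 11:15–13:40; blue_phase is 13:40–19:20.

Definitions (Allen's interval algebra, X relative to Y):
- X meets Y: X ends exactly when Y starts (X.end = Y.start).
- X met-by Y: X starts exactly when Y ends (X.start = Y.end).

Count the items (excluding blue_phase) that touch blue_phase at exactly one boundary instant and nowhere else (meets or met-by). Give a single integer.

Target blue_phase = [13:40, 19:20].
amber_phase [11:15, 13:40] → meets → counts.
gold_phase [17:10, 19:35] → overlapped-by → no.
silver_phase [15:30, 16:15] → during → no.
Total: 1.

1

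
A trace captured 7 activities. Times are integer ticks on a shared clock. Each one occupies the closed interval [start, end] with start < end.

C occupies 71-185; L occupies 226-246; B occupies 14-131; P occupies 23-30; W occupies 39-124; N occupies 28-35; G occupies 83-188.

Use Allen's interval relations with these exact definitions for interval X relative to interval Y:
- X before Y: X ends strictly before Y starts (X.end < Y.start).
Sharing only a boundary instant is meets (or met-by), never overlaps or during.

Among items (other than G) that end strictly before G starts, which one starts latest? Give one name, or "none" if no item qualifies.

Target G = [83, 188].
B [14, 131] → overlaps → excluded.
C [71, 185] → overlaps → excluded.
L [226, 246] → after → excluded.
N [28, 35] → before → candidate.
P [23, 30] → before → candidate.
W [39, 124] → overlaps → excluded.
Among candidates, latest start is 28 → N.

N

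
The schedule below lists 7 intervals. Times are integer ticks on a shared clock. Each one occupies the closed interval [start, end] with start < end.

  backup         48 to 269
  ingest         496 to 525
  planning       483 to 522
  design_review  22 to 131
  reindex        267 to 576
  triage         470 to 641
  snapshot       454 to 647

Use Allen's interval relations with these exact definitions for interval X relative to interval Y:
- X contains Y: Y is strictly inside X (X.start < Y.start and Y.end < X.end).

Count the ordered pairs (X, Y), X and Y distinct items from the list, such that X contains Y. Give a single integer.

Checking all 42 ordered pairs for relation 'contains'; matching pairs in alphabetical order:
(reindex, ingest): reindex contains ingest ✓
(reindex, planning): reindex contains planning ✓
(snapshot, ingest): snapshot contains ingest ✓
(snapshot, planning): snapshot contains planning ✓
(snapshot, triage): snapshot contains triage ✓
(triage, ingest): triage contains ingest ✓
(triage, planning): triage contains planning ✓
Count: 7.

7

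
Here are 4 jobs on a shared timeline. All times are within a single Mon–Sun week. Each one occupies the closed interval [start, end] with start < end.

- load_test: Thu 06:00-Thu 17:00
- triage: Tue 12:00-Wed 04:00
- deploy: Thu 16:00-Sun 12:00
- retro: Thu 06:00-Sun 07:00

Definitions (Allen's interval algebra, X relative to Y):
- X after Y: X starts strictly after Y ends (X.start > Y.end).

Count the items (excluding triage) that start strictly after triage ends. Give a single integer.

3

Target triage = [Tue 12:00, Wed 04:00].
deploy [Thu 16:00, Sun 12:00] → after → counts.
load_test [Thu 06:00, Thu 17:00] → after → counts.
retro [Thu 06:00, Sun 07:00] → after → counts.
Total: 3.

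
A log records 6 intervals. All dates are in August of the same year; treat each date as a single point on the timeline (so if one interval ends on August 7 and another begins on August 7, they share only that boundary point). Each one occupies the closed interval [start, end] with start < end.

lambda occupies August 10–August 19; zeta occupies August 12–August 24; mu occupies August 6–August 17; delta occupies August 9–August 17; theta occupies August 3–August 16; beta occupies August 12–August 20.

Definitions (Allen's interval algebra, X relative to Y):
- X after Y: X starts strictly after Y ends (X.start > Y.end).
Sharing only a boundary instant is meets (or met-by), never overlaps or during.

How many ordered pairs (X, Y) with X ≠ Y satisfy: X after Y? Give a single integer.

0

Checking all 30 ordered pairs for relation 'after'; matching pairs in alphabetical order:
No pair satisfies it.
Count: 0.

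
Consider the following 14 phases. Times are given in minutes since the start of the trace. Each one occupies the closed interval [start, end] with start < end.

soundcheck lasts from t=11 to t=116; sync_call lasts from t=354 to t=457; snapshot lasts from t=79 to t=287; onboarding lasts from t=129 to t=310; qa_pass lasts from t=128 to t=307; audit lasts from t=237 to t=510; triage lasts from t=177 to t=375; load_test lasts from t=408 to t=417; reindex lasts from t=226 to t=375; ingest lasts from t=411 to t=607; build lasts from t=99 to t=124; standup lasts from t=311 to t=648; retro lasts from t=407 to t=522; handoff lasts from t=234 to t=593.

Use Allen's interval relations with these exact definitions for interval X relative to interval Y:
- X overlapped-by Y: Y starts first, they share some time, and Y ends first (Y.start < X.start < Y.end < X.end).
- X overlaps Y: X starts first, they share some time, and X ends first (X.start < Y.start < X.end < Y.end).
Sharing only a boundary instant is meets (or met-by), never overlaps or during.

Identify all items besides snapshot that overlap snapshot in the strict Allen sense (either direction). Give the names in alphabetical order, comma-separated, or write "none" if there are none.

audit, handoff, onboarding, qa_pass, reindex, soundcheck, triage

Target snapshot = [t=79, t=287].
audit [t=237, t=510] → overlapped-by → yes.
build [t=99, t=124] → during → no.
handoff [t=234, t=593] → overlapped-by → yes.
ingest [t=411, t=607] → after → no.
load_test [t=408, t=417] → after → no.
onboarding [t=129, t=310] → overlapped-by → yes.
qa_pass [t=128, t=307] → overlapped-by → yes.
reindex [t=226, t=375] → overlapped-by → yes.
retro [t=407, t=522] → after → no.
soundcheck [t=11, t=116] → overlaps → yes.
standup [t=311, t=648] → after → no.
sync_call [t=354, t=457] → after → no.
triage [t=177, t=375] → overlapped-by → yes.
Result: audit, handoff, onboarding, qa_pass, reindex, soundcheck, triage.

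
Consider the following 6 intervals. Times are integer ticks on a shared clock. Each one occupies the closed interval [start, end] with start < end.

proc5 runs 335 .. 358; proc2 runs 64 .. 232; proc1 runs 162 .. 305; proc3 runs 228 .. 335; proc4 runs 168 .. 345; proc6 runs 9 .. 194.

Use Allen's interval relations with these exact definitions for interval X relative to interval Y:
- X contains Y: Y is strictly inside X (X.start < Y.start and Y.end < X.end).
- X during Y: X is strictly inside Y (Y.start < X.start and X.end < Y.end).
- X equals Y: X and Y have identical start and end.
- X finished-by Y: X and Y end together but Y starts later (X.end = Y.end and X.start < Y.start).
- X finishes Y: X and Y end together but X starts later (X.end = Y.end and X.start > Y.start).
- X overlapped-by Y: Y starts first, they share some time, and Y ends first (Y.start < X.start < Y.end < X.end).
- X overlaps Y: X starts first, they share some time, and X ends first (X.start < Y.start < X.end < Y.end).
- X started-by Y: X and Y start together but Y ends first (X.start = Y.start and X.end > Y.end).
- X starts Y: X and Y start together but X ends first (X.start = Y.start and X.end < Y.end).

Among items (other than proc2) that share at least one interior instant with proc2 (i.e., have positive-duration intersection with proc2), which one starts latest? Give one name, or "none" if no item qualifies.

proc3

Target proc2 = [64, 232].
proc1 [162, 305] → overlapped-by → candidate.
proc3 [228, 335] → overlapped-by → candidate.
proc4 [168, 345] → overlapped-by → candidate.
proc5 [335, 358] → after → excluded.
proc6 [9, 194] → overlaps → candidate.
Among candidates, latest start is 228 → proc3.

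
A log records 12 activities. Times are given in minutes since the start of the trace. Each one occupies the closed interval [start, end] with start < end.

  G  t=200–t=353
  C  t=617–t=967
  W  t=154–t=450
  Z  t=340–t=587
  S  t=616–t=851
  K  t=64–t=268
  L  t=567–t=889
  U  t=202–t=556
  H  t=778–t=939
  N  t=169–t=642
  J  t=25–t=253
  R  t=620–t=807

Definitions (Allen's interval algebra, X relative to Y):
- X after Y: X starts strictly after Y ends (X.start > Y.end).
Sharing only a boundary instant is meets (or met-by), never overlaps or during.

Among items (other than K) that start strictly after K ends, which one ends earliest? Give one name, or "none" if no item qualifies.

Target K = [t=64, t=268].
C [t=617, t=967] → after → candidate.
G [t=200, t=353] → overlapped-by → excluded.
H [t=778, t=939] → after → candidate.
J [t=25, t=253] → overlaps → excluded.
L [t=567, t=889] → after → candidate.
N [t=169, t=642] → overlapped-by → excluded.
R [t=620, t=807] → after → candidate.
S [t=616, t=851] → after → candidate.
U [t=202, t=556] → overlapped-by → excluded.
W [t=154, t=450] → overlapped-by → excluded.
Z [t=340, t=587] → after → candidate.
Among candidates, earliest end is t=587 → Z.

Z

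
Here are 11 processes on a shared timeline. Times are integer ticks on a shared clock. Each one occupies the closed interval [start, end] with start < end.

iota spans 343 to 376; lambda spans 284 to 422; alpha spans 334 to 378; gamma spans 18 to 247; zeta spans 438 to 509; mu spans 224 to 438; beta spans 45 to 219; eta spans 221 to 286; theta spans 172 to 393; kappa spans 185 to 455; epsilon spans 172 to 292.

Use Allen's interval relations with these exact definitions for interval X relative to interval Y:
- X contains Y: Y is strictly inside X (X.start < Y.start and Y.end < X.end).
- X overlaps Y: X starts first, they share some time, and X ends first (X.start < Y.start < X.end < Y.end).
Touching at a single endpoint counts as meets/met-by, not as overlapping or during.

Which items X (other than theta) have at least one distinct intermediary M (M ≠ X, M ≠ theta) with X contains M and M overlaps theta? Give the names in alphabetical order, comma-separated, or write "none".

gamma

Target theta = [172, 393].
Intermediaries M with M overlaps theta: beta, gamma.
Via beta — items with X contains beta: gamma.
Via gamma — items with X contains gamma: none.
Union: gamma.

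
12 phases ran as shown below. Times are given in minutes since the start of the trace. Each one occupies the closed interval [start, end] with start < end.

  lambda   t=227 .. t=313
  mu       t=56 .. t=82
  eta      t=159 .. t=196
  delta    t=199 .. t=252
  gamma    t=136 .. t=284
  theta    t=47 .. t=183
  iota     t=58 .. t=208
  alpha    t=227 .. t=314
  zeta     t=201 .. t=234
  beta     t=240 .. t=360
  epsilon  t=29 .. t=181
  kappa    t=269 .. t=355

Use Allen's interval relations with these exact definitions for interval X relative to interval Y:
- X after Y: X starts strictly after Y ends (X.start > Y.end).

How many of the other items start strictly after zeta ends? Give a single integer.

Target zeta = [t=201, t=234].
alpha [t=227, t=314] → overlapped-by → no.
beta [t=240, t=360] → after → counts.
delta [t=199, t=252] → contains → no.
epsilon [t=29, t=181] → before → no.
eta [t=159, t=196] → before → no.
gamma [t=136, t=284] → contains → no.
iota [t=58, t=208] → overlaps → no.
kappa [t=269, t=355] → after → counts.
lambda [t=227, t=313] → overlapped-by → no.
mu [t=56, t=82] → before → no.
theta [t=47, t=183] → before → no.
Total: 2.

2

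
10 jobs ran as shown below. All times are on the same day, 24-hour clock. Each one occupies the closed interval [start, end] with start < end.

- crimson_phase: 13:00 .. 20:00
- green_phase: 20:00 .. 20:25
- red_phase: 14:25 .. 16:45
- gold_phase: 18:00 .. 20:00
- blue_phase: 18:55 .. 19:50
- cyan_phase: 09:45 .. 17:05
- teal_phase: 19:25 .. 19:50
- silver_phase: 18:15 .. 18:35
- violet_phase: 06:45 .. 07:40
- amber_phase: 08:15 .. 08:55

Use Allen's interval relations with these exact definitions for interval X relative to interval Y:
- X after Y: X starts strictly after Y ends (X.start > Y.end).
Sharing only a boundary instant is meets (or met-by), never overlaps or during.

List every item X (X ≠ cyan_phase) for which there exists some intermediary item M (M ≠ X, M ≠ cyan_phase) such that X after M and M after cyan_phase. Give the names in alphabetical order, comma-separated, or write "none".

blue_phase, green_phase, teal_phase

Target cyan_phase = [09:45, 17:05].
Intermediaries M with M after cyan_phase: blue_phase, gold_phase, green_phase, silver_phase, teal_phase.
Via blue_phase — items with X after blue_phase: green_phase.
Via gold_phase — items with X after gold_phase: none.
Via green_phase — items with X after green_phase: none.
Via silver_phase — items with X after silver_phase: blue_phase, green_phase, teal_phase.
Via teal_phase — items with X after teal_phase: green_phase.
Union: blue_phase, green_phase, teal_phase.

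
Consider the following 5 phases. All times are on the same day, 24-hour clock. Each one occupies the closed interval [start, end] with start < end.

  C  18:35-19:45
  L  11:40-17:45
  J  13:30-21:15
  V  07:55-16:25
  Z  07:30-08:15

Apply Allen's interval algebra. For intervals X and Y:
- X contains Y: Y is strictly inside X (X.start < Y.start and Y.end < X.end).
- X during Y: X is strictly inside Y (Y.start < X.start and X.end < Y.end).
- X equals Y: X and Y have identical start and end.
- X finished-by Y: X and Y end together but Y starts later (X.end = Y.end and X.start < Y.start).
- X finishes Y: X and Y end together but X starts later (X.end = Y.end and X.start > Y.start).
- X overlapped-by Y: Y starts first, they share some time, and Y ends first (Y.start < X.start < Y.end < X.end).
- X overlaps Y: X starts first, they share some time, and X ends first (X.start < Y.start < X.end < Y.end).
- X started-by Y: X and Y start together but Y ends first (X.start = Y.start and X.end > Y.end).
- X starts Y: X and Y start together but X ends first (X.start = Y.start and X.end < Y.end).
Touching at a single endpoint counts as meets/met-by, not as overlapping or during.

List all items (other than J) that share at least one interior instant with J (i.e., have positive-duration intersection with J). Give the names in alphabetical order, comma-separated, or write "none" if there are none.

Target J = [13:30, 21:15].
C [18:35, 19:45] → during → yes.
L [11:40, 17:45] → overlaps → yes.
V [07:55, 16:25] → overlaps → yes.
Z [07:30, 08:15] → before → no.
Result: C, L, V.

C, L, V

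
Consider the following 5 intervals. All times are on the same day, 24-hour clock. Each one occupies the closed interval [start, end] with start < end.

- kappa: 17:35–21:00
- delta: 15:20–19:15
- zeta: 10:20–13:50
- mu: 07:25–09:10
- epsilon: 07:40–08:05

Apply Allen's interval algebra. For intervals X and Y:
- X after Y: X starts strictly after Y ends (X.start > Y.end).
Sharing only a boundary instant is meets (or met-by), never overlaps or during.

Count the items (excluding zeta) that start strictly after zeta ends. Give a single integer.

2

Target zeta = [10:20, 13:50].
delta [15:20, 19:15] → after → counts.
epsilon [07:40, 08:05] → before → no.
kappa [17:35, 21:00] → after → counts.
mu [07:25, 09:10] → before → no.
Total: 2.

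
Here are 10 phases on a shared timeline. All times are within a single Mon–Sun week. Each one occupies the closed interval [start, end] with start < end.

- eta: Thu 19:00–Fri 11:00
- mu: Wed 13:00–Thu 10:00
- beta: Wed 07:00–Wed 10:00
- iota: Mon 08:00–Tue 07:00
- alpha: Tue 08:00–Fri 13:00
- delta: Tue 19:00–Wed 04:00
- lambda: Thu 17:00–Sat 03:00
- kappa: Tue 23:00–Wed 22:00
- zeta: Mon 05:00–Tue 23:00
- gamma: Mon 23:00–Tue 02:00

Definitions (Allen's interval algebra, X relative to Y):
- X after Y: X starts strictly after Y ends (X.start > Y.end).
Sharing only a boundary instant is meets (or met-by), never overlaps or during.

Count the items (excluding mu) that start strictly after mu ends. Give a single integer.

Target mu = [Wed 13:00, Thu 10:00].
alpha [Tue 08:00, Fri 13:00] → contains → no.
beta [Wed 07:00, Wed 10:00] → before → no.
delta [Tue 19:00, Wed 04:00] → before → no.
eta [Thu 19:00, Fri 11:00] → after → counts.
gamma [Mon 23:00, Tue 02:00] → before → no.
iota [Mon 08:00, Tue 07:00] → before → no.
kappa [Tue 23:00, Wed 22:00] → overlaps → no.
lambda [Thu 17:00, Sat 03:00] → after → counts.
zeta [Mon 05:00, Tue 23:00] → before → no.
Total: 2.

2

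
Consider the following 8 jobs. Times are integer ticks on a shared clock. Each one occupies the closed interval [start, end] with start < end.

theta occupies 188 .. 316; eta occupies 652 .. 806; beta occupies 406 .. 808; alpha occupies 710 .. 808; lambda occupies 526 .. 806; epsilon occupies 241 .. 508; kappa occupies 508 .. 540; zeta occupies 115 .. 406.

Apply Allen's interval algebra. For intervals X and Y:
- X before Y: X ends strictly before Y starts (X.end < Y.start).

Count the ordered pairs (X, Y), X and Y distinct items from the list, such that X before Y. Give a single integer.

Checking all 56 ordered pairs for relation 'before'; matching pairs in alphabetical order:
(epsilon, alpha): epsilon before alpha ✓
(epsilon, eta): epsilon before eta ✓
(epsilon, lambda): epsilon before lambda ✓
(kappa, alpha): kappa before alpha ✓
(kappa, eta): kappa before eta ✓
(theta, alpha): theta before alpha ✓
(theta, beta): theta before beta ✓
(theta, eta): theta before eta ✓
(theta, kappa): theta before kappa ✓
(theta, lambda): theta before lambda ✓
(zeta, alpha): zeta before alpha ✓
(zeta, eta): zeta before eta ✓
(zeta, kappa): zeta before kappa ✓
(zeta, lambda): zeta before lambda ✓
Count: 14.

14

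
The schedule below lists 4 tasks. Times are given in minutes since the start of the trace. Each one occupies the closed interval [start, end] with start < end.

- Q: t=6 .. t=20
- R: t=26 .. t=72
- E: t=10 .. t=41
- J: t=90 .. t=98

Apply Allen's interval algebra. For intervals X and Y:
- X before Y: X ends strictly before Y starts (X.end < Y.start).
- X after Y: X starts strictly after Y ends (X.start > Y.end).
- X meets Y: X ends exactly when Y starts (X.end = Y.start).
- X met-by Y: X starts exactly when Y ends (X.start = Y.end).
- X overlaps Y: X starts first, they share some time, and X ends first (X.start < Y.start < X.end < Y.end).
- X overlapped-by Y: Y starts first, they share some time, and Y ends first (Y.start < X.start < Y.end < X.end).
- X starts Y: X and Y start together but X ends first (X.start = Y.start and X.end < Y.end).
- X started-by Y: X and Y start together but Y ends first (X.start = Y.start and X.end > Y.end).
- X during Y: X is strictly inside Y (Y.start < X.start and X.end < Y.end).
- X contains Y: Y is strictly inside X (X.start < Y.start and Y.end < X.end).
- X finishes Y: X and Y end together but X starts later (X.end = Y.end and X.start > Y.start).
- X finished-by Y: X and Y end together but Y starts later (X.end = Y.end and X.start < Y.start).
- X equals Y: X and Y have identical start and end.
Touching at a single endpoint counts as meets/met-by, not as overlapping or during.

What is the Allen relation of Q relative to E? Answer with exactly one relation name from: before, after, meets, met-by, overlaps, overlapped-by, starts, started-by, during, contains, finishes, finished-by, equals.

overlaps

Q = [t=6, t=20]; E = [t=10, t=41].
Compare endpoints: Q.start < E.start, Q.start < E.end, Q.end > E.start, Q.end < E.end.
That pattern is 'overlaps'.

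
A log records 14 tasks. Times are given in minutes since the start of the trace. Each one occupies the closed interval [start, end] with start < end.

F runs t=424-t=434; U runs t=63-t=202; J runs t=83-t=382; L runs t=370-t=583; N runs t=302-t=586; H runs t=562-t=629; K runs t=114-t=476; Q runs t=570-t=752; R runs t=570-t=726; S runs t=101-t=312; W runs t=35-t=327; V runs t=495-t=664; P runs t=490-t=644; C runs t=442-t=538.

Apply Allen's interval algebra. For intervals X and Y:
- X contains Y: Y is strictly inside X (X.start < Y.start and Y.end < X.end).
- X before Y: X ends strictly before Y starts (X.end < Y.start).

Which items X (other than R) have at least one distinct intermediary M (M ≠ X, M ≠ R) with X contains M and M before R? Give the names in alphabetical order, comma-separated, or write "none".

Target R = [t=570, t=726].
Intermediaries M with M before R: C, F, J, K, S, U, W.
Via C — items with X contains C: L, N.
Via F — items with X contains F: K, L, N.
Via J — items with X contains J: none.
Via K — items with X contains K: none.
Via S — items with X contains S: J, W.
Via U — items with X contains U: W.
Via W — items with X contains W: none.
Union: J, K, L, N, W.

J, K, L, N, W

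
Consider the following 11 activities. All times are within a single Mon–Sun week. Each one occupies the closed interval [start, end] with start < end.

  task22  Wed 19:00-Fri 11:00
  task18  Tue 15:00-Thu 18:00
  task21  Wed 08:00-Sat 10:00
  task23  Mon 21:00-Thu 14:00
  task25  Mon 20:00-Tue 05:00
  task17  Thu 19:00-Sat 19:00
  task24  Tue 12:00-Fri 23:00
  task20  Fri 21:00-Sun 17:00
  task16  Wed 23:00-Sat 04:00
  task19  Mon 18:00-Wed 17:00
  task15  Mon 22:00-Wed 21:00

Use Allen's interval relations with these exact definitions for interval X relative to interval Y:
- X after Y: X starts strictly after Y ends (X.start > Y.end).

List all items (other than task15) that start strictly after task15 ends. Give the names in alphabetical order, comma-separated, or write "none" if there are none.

Target task15 = [Mon 22:00, Wed 21:00].
task16 [Wed 23:00, Sat 04:00] → after → yes.
task17 [Thu 19:00, Sat 19:00] → after → yes.
task18 [Tue 15:00, Thu 18:00] → overlapped-by → no.
task19 [Mon 18:00, Wed 17:00] → overlaps → no.
task20 [Fri 21:00, Sun 17:00] → after → yes.
task21 [Wed 08:00, Sat 10:00] → overlapped-by → no.
task22 [Wed 19:00, Fri 11:00] → overlapped-by → no.
task23 [Mon 21:00, Thu 14:00] → contains → no.
task24 [Tue 12:00, Fri 23:00] → overlapped-by → no.
task25 [Mon 20:00, Tue 05:00] → overlaps → no.
Result: task16, task17, task20.

task16, task17, task20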